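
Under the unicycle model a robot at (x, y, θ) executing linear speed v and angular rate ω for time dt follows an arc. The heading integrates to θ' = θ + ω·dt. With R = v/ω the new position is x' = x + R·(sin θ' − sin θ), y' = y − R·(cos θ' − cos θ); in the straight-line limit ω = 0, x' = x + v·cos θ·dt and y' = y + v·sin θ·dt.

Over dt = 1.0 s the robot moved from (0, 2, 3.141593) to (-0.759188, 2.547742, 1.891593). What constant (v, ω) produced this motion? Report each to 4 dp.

Δθ = 1.891593 − 3.141593 = -1.250000
ω = Δθ/dt = -1.250000/1.0 = -1.2500
R = Δx/(sin θ' − sin θ) = -0.8000
v = R·ω = -0.8000·-1.2500 = 1.0000

v = 1.0000, ω = -1.2500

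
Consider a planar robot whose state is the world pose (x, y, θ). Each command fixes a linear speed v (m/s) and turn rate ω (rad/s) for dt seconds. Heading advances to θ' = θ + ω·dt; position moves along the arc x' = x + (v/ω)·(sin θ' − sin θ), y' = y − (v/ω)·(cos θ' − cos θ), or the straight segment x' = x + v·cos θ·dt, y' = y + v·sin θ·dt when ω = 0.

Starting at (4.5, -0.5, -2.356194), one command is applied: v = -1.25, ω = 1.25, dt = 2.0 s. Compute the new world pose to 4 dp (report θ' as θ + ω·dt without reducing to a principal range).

θ' = -2.3562 + 1.25·2.0 = 0.1438
R = v/ω = -1.25/1.25 = -1.0000
x' = 4.5 + -1.0000·(sin 0.1438 − sin -2.3562) = 3.6496
y' = -0.5 − -1.0000·(cos 0.1438 − cos -2.3562) = 1.1968

(3.6496, 1.1968, 0.1438)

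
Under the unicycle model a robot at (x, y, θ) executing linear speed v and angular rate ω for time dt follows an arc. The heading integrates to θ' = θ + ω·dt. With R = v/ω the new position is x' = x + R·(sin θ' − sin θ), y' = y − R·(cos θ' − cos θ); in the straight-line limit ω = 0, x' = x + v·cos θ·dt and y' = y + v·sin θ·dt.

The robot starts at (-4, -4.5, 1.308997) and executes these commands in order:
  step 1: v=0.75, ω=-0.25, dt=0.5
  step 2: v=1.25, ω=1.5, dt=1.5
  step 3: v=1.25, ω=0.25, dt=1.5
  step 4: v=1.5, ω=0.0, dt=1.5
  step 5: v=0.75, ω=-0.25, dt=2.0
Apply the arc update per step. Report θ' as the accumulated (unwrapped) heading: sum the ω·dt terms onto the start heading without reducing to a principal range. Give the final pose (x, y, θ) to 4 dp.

step 1: θ'=1.1840 (R=-3.0000) → pose (-3.8806, -4.1448, 1.1840)
step 2: θ'=3.4340 (R=0.8333) → pose (-4.8926, -3.0325, 3.4340)
step 3: θ'=3.8090 (R=5.0000) → pose (-6.5460, -3.8931, 3.8090)
step 4: θ'=3.8090 (straight) → pose (-8.3133, -5.2857, 3.8090)
step 5: θ'=3.3090 (R=-3.0000) → pose (-9.6702, -5.8875, 3.3090)

(-9.6702, -5.8875, 3.3090)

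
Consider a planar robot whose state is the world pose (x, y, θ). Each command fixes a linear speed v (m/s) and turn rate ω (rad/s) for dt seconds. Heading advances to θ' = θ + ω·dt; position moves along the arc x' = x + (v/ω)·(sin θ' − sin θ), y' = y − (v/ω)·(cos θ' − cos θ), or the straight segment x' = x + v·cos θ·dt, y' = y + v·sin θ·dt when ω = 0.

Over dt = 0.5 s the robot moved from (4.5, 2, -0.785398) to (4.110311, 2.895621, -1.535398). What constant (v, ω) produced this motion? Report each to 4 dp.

Δθ = -1.535398 − -0.785398 = -0.750000
ω = Δθ/dt = -0.750000/0.5 = -1.5000
R = −Δy/(cos θ' − cos θ) = 1.3333
v = R·ω = 1.3333·-1.5000 = -2.0000

v = -2.0000, ω = -1.5000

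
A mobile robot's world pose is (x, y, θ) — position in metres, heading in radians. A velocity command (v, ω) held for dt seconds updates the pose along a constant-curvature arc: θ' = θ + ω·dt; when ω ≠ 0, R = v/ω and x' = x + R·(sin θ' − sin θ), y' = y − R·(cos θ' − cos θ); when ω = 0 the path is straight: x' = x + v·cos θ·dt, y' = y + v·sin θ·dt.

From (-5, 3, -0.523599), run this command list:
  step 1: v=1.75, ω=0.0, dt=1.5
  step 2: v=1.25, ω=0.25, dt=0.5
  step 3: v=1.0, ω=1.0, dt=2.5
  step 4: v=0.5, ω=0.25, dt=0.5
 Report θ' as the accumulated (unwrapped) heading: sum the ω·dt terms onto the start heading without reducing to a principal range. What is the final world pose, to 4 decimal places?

step 1: θ'=-0.5236 (straight) → pose (-2.7267, 1.6875, -0.5236)
step 2: θ'=-0.3986 (R=5.0000) → pose (-2.1673, 1.4096, -0.3986)
step 3: θ'=2.1014 (R=1.0000) → pose (-0.9167, 2.8373, 2.1014)
step 4: θ'=2.2264 (R=2.0000) → pose (-1.0563, 3.0444, 2.2264)

(-1.0563, 3.0444, 2.2264)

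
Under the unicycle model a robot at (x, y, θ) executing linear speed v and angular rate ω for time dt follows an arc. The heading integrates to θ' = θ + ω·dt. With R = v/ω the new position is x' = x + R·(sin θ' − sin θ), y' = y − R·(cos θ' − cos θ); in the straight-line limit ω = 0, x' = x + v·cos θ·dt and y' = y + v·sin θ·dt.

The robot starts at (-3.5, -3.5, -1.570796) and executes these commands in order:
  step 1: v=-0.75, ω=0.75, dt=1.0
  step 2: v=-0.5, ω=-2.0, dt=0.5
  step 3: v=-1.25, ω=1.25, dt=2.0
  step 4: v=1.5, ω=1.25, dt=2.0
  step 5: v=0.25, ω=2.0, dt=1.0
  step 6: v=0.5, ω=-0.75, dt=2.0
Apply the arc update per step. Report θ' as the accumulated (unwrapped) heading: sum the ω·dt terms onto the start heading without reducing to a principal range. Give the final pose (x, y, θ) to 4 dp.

step 1: θ'=-0.8208 (R=-1.0000) → pose (-3.7683, -2.8184, -0.8208)
step 2: θ'=-1.8208 (R=0.2500) → pose (-3.8276, -2.5861, -1.8208)
step 3: θ'=0.6792 (R=-1.0000) → pose (-5.4247, -1.5606, 0.6792)
step 4: θ'=3.1792 (R=1.2000) → pose (-6.2236, 0.5722, 3.1792)
step 5: θ'=5.1792 (R=0.1250) → pose (-6.3306, 0.3910, 5.1792)
step 6: θ'=3.6792 (R=-0.6667) → pose (-6.5845, -0.4816, 3.6792)

(-6.5845, -0.4816, 3.6792)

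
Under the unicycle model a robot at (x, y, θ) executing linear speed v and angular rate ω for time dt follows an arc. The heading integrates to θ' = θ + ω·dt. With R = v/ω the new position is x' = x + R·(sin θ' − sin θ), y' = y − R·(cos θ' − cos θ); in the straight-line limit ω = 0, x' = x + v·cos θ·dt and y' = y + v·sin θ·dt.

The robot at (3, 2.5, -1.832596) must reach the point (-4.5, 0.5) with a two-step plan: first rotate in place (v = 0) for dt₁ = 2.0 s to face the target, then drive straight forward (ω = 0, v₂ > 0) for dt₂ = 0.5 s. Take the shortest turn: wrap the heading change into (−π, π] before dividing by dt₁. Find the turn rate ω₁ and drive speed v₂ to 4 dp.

heading to target = atan2(0.5−2.5, -4.5−3) = -2.8810
Δθ = wrap(-2.8810 − -1.8326) = -1.0484; ω₁ = Δθ/dt₁ = -0.5242
distance = √((-4.5−3)² + (0.5−2.5)²) = 7.7621; v₂ = distance/dt₂ = 15.5242

ω₁ = -0.5242, v₂ = 15.5242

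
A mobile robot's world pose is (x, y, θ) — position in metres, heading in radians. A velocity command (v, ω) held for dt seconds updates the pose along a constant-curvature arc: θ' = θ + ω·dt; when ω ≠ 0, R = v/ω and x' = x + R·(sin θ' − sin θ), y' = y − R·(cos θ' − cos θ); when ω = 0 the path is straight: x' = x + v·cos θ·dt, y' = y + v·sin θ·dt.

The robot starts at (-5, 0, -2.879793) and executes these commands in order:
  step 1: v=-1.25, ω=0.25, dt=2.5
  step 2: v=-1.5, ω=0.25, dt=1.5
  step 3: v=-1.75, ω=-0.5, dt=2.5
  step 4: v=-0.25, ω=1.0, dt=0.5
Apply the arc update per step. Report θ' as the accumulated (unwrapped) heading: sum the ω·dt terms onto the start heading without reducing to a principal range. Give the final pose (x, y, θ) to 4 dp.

(2.0591, 6.1043, -2.6298)

step 1: θ'=-2.2548 (R=-5.0000) → pose (-2.4188, 1.6702, -2.2548)
step 2: θ'=-1.8798 (R=-6.0000) → pose (-1.3533, 3.6369, -1.8798)
step 3: θ'=-3.1298 (R=3.5000) → pose (1.9396, 6.0723, -3.1298)
step 4: θ'=-2.6298 (R=-0.2500) → pose (2.0591, 6.1043, -2.6298)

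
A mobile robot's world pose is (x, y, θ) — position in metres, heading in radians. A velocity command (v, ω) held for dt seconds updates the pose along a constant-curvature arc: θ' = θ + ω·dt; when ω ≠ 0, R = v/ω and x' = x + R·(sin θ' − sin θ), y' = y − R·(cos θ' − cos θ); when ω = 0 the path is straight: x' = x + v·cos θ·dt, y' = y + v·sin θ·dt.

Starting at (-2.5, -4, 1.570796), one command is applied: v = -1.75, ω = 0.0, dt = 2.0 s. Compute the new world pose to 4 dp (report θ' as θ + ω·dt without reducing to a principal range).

θ' = 1.5708 + 0.0·2.0 = 1.5708
ω = 0 → straight: x' = -2.5 + -1.75·cos(1.5708)·2.0 = -2.5000
y' = -4 + -1.75·sin(1.5708)·2.0 = -7.5000

(-2.5000, -7.5000, 1.5708)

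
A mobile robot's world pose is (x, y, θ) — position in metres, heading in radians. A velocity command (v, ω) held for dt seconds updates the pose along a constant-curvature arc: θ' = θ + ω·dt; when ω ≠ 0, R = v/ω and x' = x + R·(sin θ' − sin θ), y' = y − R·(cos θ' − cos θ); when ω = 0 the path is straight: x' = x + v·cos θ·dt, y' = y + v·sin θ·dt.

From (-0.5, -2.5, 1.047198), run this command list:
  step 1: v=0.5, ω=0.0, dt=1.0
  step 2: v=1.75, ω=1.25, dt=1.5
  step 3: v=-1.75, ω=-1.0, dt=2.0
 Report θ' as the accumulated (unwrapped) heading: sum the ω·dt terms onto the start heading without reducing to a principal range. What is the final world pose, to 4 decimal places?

step 1: θ'=1.0472 (straight) → pose (-0.2500, -2.0670, 1.0472)
step 2: θ'=2.9222 (R=1.4000) → pose (-1.1577, -0.0005, 2.9222)
step 3: θ'=0.9222 (R=1.7500) → pose (-0.1440, -2.7657, 0.9222)

(-0.1440, -2.7657, 0.9222)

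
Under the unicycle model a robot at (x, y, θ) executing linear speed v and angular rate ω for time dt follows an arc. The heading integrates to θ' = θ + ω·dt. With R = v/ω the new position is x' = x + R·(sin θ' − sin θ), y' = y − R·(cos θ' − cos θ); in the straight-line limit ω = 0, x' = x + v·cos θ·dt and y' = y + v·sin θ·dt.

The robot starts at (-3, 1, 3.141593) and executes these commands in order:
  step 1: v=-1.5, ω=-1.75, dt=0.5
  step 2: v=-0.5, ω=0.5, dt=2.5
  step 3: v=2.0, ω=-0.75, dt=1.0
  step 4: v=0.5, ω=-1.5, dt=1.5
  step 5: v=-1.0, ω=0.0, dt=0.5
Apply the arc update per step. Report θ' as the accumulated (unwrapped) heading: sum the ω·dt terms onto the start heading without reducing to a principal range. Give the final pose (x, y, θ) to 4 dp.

step 1: θ'=2.2666 (R=0.8571) → pose (-2.3421, 0.6923, 2.2666)
step 2: θ'=3.5166 (R=-1.0000) → pose (-1.2083, 0.4028, 3.5166)
step 3: θ'=2.7666 (R=-2.6667) → pose (-3.1617, 0.4028, 2.7666)
step 4: θ'=0.5166 (R=-0.3333) → pose (-3.2043, 1.0028, 0.5166)
step 5: θ'=0.5166 (straight) → pose (-3.6390, 0.7558, 0.5166)

(-3.6390, 0.7558, 0.5166)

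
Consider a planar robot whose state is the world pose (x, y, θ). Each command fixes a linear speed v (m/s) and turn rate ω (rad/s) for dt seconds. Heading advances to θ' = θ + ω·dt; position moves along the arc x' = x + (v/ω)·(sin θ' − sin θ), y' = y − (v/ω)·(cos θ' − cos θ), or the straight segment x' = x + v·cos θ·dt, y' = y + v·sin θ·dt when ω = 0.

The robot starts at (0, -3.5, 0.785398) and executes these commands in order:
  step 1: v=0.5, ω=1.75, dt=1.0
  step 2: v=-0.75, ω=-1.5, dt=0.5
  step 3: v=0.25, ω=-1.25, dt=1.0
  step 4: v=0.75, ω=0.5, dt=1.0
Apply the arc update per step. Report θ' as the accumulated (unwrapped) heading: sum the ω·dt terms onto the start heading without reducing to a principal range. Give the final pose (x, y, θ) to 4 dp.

(0.7826, -2.6282, 1.0354)

step 1: θ'=2.5354 (R=0.2857) → pose (-0.0392, -3.0632, 2.5354)
step 2: θ'=1.7854 (R=0.5000) → pose (0.1644, -3.3676, 1.7854)
step 3: θ'=0.5354 (R=-0.2000) → pose (0.2578, -3.1530, 0.5354)
step 4: θ'=1.0354 (R=1.5000) → pose (0.7826, -2.6282, 1.0354)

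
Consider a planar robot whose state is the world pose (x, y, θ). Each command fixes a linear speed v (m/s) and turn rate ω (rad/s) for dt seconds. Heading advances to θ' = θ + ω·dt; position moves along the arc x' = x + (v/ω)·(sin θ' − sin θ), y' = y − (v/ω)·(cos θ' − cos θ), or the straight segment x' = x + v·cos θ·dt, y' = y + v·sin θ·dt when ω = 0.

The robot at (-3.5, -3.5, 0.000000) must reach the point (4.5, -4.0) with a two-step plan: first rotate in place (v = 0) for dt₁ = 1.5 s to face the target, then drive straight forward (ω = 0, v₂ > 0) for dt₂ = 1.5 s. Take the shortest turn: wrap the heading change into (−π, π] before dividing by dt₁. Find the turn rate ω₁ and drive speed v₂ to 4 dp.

heading to target = atan2(-4−-3.5, 4.5−-3.5) = -0.0624
Δθ = wrap(-0.0624 − 0.0000) = -0.0624; ω₁ = Δθ/dt₁ = -0.0416
distance = √((4.5−-3.5)² + (-4−-3.5)²) = 8.0156; v₂ = distance/dt₂ = 5.3437

ω₁ = -0.0416, v₂ = 5.3437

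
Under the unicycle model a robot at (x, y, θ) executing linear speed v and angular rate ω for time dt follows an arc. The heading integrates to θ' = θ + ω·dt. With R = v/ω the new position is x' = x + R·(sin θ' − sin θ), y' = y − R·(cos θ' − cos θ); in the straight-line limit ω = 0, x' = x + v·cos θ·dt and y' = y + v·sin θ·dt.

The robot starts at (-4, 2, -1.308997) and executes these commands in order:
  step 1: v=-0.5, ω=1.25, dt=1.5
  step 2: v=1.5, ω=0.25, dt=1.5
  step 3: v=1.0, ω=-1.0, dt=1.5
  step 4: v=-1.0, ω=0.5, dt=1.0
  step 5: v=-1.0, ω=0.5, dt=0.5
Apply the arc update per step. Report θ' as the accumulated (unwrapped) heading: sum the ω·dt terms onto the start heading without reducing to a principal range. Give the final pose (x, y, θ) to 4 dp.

step 1: θ'=0.5660 (R=-0.4000) → pose (-4.6009, 2.2341, 0.5660)
step 2: θ'=0.9410 (R=6.0000) → pose (-2.9696, 3.7645, 0.9410)
step 3: θ'=-0.5590 (R=-1.0000) → pose (-1.6311, 4.0233, -0.5590)
step 4: θ'=-0.0590 (R=-2.0000) → pose (-2.5738, 4.3243, -0.0590)
step 5: θ'=0.1910 (R=-2.0000) → pose (-3.0714, 4.2914, 0.1910)

(-3.0714, 4.2914, 0.1910)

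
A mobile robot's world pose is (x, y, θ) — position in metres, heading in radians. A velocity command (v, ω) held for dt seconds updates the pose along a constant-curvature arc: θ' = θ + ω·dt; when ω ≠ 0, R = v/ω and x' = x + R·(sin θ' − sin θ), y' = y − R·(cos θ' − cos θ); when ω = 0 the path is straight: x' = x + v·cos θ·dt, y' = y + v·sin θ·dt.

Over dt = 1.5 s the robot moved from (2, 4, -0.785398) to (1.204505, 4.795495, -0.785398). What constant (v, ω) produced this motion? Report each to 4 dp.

Δθ = -0.785398 − -0.785398 = 0.000000
ω = Δθ/dt = 0.000000/1.5 = 0.0000
ω = 0 → v = (Δx·cos θ + Δy·sin θ)/dt = -0.7500

v = -0.7500, ω = 0.0000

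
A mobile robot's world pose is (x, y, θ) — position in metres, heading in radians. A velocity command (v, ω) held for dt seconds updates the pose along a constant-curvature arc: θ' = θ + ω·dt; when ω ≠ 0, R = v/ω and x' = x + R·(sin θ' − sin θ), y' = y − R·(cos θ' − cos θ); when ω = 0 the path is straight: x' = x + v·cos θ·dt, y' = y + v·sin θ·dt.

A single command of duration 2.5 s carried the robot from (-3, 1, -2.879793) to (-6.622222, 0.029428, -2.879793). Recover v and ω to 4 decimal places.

v = 1.5000, ω = 0.0000

Δθ = -2.879793 − -2.879793 = 0.000000
ω = Δθ/dt = 0.000000/2.5 = 0.0000
ω = 0 → v = (Δx·cos θ + Δy·sin θ)/dt = 1.5000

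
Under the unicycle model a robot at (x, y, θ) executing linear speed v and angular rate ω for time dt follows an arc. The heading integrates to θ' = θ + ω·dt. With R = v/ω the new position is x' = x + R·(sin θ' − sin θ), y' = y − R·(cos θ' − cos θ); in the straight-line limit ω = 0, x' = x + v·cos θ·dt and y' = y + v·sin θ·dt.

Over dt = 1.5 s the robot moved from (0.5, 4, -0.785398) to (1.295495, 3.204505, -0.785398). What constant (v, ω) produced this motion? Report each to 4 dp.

v = 0.7500, ω = 0.0000

Δθ = -0.785398 − -0.785398 = 0.000000
ω = Δθ/dt = 0.000000/1.5 = 0.0000
ω = 0 → v = (Δx·cos θ + Δy·sin θ)/dt = 0.7500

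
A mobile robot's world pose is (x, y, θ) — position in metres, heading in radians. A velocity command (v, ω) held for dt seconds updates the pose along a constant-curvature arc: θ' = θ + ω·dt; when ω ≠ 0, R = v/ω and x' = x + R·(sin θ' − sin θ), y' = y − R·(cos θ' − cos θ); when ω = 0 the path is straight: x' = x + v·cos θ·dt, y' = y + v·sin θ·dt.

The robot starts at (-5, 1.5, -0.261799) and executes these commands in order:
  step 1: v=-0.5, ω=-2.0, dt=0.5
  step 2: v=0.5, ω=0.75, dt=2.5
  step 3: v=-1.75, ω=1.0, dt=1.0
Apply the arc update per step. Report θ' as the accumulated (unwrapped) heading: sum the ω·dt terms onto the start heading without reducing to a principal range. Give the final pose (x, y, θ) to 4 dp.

step 1: θ'=-1.2618 (R=0.2500) → pose (-5.1735, 1.6655, -1.2618)
step 2: θ'=0.6132 (R=0.6667) → pose (-4.1547, 1.3230, 0.6132)
step 3: θ'=1.6132 (R=-1.7500) → pose (-4.8960, -0.1824, 1.6132)

(-4.8960, -0.1824, 1.6132)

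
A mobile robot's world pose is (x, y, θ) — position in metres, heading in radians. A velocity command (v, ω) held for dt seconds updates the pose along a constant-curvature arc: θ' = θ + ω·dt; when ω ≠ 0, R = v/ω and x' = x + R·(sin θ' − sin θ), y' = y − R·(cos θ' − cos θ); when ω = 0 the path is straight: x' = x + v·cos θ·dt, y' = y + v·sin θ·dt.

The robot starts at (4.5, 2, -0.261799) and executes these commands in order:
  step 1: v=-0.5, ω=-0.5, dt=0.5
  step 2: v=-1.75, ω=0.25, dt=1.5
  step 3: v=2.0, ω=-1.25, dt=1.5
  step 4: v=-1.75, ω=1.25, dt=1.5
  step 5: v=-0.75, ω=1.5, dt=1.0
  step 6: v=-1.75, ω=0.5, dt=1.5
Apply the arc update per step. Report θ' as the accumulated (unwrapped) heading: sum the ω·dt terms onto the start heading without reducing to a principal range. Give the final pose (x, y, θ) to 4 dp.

(1.8188, -0.2782, 2.1132)

step 1: θ'=-0.5118 (R=1.0000) → pose (4.2691, 2.0941, -0.5118)
step 2: θ'=-0.1368 (R=-7.0000) → pose (1.7955, 2.9256, -0.1368)
step 3: θ'=-2.0118 (R=-1.6000) → pose (3.0242, 0.6576, -2.0118)
step 4: θ'=-0.1368 (R=-1.4000) → pose (1.9490, 2.6421, -0.1368)
step 5: θ'=1.3632 (R=-0.5000) → pose (1.3916, 2.2498, 1.3632)
step 6: θ'=2.1132 (R=-3.5000) → pose (1.8188, -0.2782, 2.1132)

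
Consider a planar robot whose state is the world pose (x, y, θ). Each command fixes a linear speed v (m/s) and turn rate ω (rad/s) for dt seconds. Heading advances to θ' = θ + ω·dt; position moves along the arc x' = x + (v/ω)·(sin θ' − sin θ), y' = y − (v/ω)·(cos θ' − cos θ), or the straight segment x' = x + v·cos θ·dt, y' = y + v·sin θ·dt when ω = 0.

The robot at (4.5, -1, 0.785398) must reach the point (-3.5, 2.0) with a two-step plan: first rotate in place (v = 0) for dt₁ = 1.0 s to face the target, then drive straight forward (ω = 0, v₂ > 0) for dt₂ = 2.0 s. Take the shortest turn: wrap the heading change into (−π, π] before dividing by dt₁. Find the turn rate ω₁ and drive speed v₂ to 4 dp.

heading to target = atan2(2−-1, -3.5−4.5) = 2.7828
Δθ = wrap(2.7828 − 0.7854) = 1.9974; ω₁ = Δθ/dt₁ = 1.9974
distance = √((-3.5−4.5)² + (2−-1)²) = 8.5440; v₂ = distance/dt₂ = 4.2720

ω₁ = 1.9974, v₂ = 4.2720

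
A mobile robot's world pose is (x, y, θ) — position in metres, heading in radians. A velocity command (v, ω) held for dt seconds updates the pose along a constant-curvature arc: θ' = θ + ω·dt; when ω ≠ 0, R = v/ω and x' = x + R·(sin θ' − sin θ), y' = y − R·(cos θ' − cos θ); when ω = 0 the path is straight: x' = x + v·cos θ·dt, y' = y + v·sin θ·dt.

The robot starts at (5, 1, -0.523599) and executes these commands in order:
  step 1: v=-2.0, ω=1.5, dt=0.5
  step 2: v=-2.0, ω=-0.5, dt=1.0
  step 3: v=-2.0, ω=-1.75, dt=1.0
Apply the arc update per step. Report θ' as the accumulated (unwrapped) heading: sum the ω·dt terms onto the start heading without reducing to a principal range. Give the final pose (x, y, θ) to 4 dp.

step 1: θ'=0.2264 (R=-1.3333) → pose (4.0340, 1.1446, 0.2264)
step 2: θ'=-0.2736 (R=4.0000) → pose (2.0554, 1.1913, -0.2736)
step 3: θ'=-2.0236 (R=1.1429) → pose (1.3365, 2.7916, -2.0236)

(1.3365, 2.7916, -2.0236)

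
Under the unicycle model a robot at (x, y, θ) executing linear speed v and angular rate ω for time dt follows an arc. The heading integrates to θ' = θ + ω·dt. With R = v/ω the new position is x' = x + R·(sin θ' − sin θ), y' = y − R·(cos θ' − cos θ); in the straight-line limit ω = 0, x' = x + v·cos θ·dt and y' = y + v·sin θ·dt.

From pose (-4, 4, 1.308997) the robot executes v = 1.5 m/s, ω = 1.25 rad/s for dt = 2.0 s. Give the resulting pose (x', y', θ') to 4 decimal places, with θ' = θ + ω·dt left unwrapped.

(-5.9019, 5.2531, 3.8090)

θ' = 1.3090 + 1.25·2.0 = 3.8090
R = v/ω = 1.5/1.25 = 1.2000
x' = -4 + 1.2000·(sin 3.8090 − sin 1.3090) = -5.9019
y' = 4 − 1.2000·(cos 3.8090 − cos 1.3090) = 5.2531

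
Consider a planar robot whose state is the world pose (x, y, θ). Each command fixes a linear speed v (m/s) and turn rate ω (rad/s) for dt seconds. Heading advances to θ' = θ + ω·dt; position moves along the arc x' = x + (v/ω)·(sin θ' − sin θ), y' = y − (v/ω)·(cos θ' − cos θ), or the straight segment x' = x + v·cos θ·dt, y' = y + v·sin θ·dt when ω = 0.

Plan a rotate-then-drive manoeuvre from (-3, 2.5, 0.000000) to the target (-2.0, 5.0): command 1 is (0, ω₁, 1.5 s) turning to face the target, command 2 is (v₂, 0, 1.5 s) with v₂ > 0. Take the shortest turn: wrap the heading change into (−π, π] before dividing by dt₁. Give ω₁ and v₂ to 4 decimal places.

heading to target = atan2(5−2.5, -2−-3) = 1.1903
Δθ = wrap(1.1903 − 0.0000) = 1.1903; ω₁ = Δθ/dt₁ = 0.7935
distance = √((-2−-3)² + (5−2.5)²) = 2.6926; v₂ = distance/dt₂ = 1.7951

ω₁ = 0.7935, v₂ = 1.7951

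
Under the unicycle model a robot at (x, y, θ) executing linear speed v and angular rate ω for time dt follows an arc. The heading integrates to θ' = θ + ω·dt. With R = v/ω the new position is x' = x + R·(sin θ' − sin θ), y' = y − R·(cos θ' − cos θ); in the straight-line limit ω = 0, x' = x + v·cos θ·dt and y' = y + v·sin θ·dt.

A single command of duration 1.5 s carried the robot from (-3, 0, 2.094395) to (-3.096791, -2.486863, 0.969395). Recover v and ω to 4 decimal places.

v = -1.7500, ω = -0.7500

Δθ = 0.969395 − 2.094395 = -1.125000
ω = Δθ/dt = -1.125000/1.5 = -0.7500
R = −Δy/(cos θ' − cos θ) = 2.3333
v = R·ω = 2.3333·-0.7500 = -1.7500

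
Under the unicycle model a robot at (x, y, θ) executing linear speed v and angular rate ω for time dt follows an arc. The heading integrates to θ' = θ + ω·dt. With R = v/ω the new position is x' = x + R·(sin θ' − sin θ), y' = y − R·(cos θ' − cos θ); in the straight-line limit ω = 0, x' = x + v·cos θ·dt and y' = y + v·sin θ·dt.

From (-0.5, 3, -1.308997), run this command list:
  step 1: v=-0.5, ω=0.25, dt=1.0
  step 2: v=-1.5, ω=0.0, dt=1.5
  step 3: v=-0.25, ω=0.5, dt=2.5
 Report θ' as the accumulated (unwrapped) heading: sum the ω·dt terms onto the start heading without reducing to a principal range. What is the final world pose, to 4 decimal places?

step 1: θ'=-1.0590 (R=-2.0000) → pose (-0.6881, 3.4619, -1.0590)
step 2: θ'=-1.0590 (straight) → pose (-1.7901, 5.4236, -1.0590)
step 3: θ'=0.1910 (R=-0.5000) → pose (-2.3209, 5.6696, 0.1910)

(-2.3209, 5.6696, 0.1910)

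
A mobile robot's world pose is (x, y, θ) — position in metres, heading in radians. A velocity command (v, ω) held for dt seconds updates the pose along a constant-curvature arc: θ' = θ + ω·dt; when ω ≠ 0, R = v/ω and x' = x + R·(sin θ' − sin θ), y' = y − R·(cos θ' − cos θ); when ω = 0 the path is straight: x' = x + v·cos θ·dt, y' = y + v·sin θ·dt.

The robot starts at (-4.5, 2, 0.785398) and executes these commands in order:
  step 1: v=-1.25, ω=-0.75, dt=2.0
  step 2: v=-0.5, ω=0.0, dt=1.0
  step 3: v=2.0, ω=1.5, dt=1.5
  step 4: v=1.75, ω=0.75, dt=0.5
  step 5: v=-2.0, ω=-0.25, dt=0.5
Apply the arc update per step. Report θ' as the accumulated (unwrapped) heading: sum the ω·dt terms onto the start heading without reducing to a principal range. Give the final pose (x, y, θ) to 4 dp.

(-4.8005, 3.1058, 1.7854)

step 1: θ'=-0.7146 (R=1.6667) → pose (-6.7707, 1.9196, -0.7146)
step 2: θ'=-0.7146 (straight) → pose (-7.1484, 2.2472, -0.7146)
step 3: θ'=1.5354 (R=1.3333) → pose (-4.9421, 3.2072, 1.5354)
step 4: θ'=1.9104 (R=2.3333) → pose (-5.0739, 4.0670, 1.9104)
step 5: θ'=1.7854 (R=8.0000) → pose (-4.8005, 3.1058, 1.7854)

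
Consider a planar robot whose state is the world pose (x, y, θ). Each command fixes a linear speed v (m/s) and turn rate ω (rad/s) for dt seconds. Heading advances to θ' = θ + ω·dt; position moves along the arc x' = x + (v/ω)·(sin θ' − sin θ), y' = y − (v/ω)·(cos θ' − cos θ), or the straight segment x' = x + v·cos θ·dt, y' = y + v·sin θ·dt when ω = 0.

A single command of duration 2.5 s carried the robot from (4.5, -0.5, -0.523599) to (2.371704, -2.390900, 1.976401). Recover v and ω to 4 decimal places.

Δθ = 1.976401 − -0.523599 = 2.500000
ω = Δθ/dt = 2.500000/2.5 = 1.0000
R = Δx/(sin θ' − sin θ) = -1.5000
v = R·ω = -1.5000·1.0000 = -1.5000

v = -1.5000, ω = 1.0000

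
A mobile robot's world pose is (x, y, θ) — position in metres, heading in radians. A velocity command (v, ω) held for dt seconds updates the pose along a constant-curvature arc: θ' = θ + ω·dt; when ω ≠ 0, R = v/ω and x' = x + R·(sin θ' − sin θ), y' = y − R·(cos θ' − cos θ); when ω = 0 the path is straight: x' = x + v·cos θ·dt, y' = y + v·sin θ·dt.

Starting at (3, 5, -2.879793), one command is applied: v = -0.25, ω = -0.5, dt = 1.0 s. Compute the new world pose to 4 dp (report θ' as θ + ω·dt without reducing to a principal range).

(3.2474, 5.0029, -3.3798)

θ' = -2.8798 + -0.5·1.0 = -3.3798
R = v/ω = -0.25/-0.5 = 0.5000
x' = 3 + 0.5000·(sin -3.3798 − sin -2.8798) = 3.2474
y' = 5 − 0.5000·(cos -3.3798 − cos -2.8798) = 5.0029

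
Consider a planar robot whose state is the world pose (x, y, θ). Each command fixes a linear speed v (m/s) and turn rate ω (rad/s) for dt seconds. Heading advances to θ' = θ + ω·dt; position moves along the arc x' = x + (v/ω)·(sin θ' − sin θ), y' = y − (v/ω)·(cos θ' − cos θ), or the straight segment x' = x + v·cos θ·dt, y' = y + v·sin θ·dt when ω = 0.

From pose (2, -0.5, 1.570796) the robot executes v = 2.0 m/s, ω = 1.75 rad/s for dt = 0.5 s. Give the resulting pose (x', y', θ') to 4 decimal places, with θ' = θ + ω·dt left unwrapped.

θ' = 1.5708 + 1.75·0.5 = 2.4458
R = v/ω = 2.0/1.75 = 1.1429
x' = 2 + 1.1429·(sin 2.4458 − sin 1.5708) = 1.5897
y' = -0.5 − 1.1429·(cos 2.4458 − cos 1.5708) = 0.3772

(1.5897, 0.3772, 2.4458)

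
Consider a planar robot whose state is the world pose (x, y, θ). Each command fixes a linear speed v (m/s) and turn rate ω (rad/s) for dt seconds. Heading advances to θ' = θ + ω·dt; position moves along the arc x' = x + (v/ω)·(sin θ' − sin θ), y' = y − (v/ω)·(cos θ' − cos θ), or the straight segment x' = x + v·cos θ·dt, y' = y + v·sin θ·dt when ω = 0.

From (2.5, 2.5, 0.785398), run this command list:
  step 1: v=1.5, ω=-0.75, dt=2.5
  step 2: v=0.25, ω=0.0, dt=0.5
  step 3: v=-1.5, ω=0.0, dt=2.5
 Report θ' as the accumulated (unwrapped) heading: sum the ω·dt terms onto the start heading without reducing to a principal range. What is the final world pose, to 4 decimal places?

(4.0093, 5.2248, -1.0896)

step 1: θ'=-1.0896 (R=-2.0000) → pose (5.6871, 2.0115, -1.0896)
step 2: θ'=-1.0896 (straight) → pose (5.7450, 1.9007, -1.0896)
step 3: θ'=-1.0896 (straight) → pose (4.0093, 5.2248, -1.0896)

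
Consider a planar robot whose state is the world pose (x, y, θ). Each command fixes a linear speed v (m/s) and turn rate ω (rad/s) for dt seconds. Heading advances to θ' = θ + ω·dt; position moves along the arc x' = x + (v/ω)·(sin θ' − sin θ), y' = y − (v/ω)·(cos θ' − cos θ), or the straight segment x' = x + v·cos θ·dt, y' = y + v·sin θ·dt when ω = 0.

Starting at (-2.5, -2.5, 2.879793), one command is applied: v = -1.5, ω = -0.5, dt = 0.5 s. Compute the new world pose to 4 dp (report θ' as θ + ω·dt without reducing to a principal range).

(-1.8072, -2.7822, 2.6298)

θ' = 2.8798 + -0.5·0.5 = 2.6298
R = v/ω = -1.5/-0.5 = 3.0000
x' = -2.5 + 3.0000·(sin 2.6298 − sin 2.8798) = -1.8072
y' = -2.5 − 3.0000·(cos 2.6298 − cos 2.8798) = -2.7822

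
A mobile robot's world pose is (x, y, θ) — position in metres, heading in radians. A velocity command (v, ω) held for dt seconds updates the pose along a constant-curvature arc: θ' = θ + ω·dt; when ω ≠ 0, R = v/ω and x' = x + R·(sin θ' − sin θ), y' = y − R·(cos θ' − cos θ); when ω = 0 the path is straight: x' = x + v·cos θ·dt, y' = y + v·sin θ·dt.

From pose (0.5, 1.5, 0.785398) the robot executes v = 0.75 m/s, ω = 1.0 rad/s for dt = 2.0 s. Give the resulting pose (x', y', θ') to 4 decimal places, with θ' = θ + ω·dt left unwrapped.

(0.2312, 2.7333, 2.7854)

θ' = 0.7854 + 1.0·2.0 = 2.7854
R = v/ω = 0.75/1.0 = 0.7500
x' = 0.5 + 0.7500·(sin 2.7854 − sin 0.7854) = 0.2312
y' = 1.5 − 0.7500·(cos 2.7854 − cos 0.7854) = 2.7333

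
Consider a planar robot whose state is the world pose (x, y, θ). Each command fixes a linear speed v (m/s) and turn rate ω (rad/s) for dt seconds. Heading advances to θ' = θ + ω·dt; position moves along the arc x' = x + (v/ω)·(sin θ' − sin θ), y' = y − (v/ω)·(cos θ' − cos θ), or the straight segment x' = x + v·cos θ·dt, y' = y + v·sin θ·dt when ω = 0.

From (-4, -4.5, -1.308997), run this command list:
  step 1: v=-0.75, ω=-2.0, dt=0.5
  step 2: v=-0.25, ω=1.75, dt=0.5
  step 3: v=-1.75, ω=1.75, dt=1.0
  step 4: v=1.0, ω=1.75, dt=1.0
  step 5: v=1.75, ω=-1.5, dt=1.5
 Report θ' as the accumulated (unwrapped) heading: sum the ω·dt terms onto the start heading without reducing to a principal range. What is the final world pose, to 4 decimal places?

step 1: θ'=-2.3090 (R=0.3750) → pose (-3.9152, -4.1506, -2.3090)
step 2: θ'=-1.4340 (R=-0.1429) → pose (-3.8793, -4.0350, -1.4340)
step 3: θ'=0.3160 (R=-1.0000) → pose (-5.1807, -3.2209, 0.3160)
step 4: θ'=2.0660 (R=0.5714) → pose (-4.8555, -2.4062, 2.0660)
step 5: θ'=-0.1840 (R=-1.1667) → pose (-3.6156, -0.7048, -0.1840)

(-3.6156, -0.7048, -0.1840)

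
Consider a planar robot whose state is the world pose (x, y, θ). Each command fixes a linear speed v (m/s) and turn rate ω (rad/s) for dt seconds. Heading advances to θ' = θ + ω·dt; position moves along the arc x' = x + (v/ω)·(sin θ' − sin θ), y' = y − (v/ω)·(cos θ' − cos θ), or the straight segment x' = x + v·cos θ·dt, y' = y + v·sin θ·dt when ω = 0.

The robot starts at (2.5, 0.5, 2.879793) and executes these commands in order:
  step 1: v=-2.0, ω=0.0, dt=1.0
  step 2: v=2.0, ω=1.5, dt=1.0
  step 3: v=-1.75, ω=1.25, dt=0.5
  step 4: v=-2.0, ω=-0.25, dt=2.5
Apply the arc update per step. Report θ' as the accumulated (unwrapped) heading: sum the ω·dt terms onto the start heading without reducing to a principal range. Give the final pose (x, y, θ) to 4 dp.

(2.9426, 4.9085, 4.3798)

step 1: θ'=2.8798 (straight) → pose (4.4319, -0.0176, 2.8798)
step 2: θ'=4.3798 (R=1.3333) → pose (2.8265, -0.8702, 4.3798)
step 3: θ'=5.0048 (R=-1.4000) → pose (2.8438, -0.0096, 5.0048)
step 4: θ'=4.3798 (R=8.0000) → pose (2.9426, 4.9085, 4.3798)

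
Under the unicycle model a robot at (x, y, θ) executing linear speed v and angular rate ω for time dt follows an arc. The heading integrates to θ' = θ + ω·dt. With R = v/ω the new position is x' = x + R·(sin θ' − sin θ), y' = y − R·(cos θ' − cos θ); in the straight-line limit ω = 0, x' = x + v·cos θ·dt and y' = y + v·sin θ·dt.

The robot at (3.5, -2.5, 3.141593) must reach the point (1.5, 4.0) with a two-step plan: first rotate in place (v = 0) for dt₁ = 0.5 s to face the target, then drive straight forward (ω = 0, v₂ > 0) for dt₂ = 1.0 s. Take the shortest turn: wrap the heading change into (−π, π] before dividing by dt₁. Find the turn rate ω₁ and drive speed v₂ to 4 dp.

heading to target = atan2(4−-2.5, 1.5−3.5) = 1.8693
Δθ = wrap(1.8693 − 3.1416) = -1.2723; ω₁ = Δθ/dt₁ = -2.5446
distance = √((1.5−3.5)² + (4−-2.5)²) = 6.8007; v₂ = distance/dt₂ = 6.8007

ω₁ = -2.5446, v₂ = 6.8007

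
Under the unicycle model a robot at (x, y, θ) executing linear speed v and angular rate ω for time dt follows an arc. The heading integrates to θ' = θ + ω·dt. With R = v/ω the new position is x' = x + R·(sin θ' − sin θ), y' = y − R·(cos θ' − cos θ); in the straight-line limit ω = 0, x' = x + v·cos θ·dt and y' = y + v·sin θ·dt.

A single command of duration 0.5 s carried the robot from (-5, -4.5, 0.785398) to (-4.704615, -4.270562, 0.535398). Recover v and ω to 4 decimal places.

v = 0.7500, ω = -0.5000

Δθ = 0.535398 − 0.785398 = -0.250000
ω = Δθ/dt = -0.250000/0.5 = -0.5000
R = Δx/(sin θ' − sin θ) = -1.5000
v = R·ω = -1.5000·-0.5000 = 0.7500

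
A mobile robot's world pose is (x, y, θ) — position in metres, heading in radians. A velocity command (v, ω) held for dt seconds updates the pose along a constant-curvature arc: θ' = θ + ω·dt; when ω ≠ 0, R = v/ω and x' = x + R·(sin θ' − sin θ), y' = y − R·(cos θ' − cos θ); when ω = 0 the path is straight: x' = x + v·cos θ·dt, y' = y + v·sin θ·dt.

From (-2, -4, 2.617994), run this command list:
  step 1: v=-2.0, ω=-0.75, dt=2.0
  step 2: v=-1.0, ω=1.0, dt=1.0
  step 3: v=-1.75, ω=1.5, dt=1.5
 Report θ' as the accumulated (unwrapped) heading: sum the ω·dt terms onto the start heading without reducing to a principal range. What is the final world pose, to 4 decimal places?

(1.2043, -8.2207, 4.3680)

step 1: θ'=1.1180 (R=2.6667) → pose (-0.9354, -7.4760, 1.1180)
step 2: θ'=2.1180 (R=-1.0000) → pose (-0.8902, -8.4338, 2.1180)
step 3: θ'=4.3680 (R=-1.1667) → pose (1.2043, -8.2207, 4.3680)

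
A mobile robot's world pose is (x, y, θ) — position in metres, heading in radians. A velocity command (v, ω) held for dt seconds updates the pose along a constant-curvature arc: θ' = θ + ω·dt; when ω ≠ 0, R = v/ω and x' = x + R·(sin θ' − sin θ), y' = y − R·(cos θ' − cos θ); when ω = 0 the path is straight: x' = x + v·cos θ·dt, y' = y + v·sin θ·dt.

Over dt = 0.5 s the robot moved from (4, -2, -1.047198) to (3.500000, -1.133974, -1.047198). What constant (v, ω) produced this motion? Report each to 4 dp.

v = -2.0000, ω = 0.0000

Δθ = -1.047198 − -1.047198 = 0.000000
ω = Δθ/dt = 0.000000/0.5 = 0.0000
ω = 0 → v = (Δx·cos θ + Δy·sin θ)/dt = -2.0000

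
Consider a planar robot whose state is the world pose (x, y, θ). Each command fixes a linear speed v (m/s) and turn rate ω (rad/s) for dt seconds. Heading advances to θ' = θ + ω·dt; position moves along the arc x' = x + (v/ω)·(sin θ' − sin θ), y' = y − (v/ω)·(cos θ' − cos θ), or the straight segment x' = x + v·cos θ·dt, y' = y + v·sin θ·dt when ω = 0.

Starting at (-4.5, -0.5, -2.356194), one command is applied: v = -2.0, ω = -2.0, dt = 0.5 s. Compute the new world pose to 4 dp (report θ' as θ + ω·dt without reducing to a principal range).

(-3.5799, -0.2300, -3.3562)

θ' = -2.3562 + -2.0·0.5 = -3.3562
R = v/ω = -2.0/-2.0 = 1.0000
x' = -4.5 + 1.0000·(sin -3.3562 − sin -2.3562) = -3.5799
y' = -0.5 − 1.0000·(cos -3.3562 − cos -2.3562) = -0.2300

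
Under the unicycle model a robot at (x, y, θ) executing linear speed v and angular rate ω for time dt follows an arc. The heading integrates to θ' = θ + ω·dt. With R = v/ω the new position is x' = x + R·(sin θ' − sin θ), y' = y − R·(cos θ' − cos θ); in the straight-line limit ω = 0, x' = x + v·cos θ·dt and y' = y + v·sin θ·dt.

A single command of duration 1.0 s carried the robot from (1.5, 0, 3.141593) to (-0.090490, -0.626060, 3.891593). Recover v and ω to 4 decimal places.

Δθ = 3.891593 − 3.141593 = 0.750000
ω = Δθ/dt = 0.750000/1.0 = 0.7500
R = Δx/(sin θ' − sin θ) = 2.3333
v = R·ω = 2.3333·0.7500 = 1.7500

v = 1.7500, ω = 0.7500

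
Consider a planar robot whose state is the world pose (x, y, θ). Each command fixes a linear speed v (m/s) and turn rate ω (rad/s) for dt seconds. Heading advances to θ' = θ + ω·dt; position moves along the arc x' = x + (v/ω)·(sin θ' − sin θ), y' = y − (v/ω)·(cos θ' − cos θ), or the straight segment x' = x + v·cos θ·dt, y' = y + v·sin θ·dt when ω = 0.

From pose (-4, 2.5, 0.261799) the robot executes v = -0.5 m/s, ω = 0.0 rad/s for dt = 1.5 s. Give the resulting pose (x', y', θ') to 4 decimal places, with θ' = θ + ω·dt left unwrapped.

θ' = 0.2618 + 0.0·1.5 = 0.2618
ω = 0 → straight: x' = -4 + -0.5·cos(0.2618)·1.5 = -4.7244
y' = 2.5 + -0.5·sin(0.2618)·1.5 = 2.3059

(-4.7244, 2.3059, 0.2618)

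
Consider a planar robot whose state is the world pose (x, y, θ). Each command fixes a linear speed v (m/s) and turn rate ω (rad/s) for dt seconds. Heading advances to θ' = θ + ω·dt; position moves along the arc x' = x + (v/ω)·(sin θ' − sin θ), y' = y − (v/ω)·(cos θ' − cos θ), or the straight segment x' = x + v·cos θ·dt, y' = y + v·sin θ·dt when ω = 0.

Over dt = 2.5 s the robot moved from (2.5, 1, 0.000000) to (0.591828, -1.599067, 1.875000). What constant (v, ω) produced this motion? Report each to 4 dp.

v = -1.5000, ω = 0.7500

Δθ = 1.875000 − 0.000000 = 1.875000
ω = Δθ/dt = 1.875000/2.5 = 0.7500
R = −Δy/(cos θ' − cos θ) = -2.0000
v = R·ω = -2.0000·0.7500 = -1.5000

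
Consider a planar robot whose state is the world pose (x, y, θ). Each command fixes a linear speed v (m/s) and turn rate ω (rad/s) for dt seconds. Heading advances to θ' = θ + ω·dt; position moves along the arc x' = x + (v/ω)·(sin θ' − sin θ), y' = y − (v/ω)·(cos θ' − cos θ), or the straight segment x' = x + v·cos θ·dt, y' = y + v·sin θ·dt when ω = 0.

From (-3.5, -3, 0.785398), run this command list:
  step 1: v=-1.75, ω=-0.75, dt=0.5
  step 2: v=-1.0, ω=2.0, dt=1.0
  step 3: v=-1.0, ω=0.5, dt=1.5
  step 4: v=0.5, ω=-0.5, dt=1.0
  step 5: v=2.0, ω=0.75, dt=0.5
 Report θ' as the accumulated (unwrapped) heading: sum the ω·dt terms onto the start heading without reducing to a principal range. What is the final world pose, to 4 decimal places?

step 1: θ'=0.4104 (R=2.3333) → pose (-4.2190, -3.4897, 0.4104)
step 2: θ'=2.4104 (R=-0.5000) → pose (-4.3534, -4.3203, 2.4104)
step 3: θ'=3.1604 (R=-2.0000) → pose (-2.9802, -4.8312, 3.1604)
step 4: θ'=2.6604 (R=-1.0000) → pose (-3.4619, -4.7178, 2.6604)
step 5: θ'=3.0354 (R=2.6667) → pose (-4.4135, -4.4300, 3.0354)

(-4.4135, -4.4300, 3.0354)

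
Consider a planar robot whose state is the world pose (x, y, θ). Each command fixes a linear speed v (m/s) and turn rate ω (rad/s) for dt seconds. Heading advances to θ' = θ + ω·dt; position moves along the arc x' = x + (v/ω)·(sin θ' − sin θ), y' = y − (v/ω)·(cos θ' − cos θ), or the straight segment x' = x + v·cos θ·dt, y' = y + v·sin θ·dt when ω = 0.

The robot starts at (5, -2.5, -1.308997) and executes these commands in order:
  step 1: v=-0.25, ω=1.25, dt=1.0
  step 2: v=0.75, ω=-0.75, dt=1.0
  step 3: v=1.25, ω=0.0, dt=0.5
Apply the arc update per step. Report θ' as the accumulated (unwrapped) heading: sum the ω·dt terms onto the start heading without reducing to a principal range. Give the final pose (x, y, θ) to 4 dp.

step 1: θ'=-0.0590 (R=-0.2000) → pose (4.8186, -2.3521, -0.0590)
step 2: θ'=-0.8090 (R=-1.0000) → pose (5.4832, -2.6601, -0.8090)
step 3: θ'=-0.8090 (straight) → pose (5.9146, -3.1124, -0.8090)

(5.9146, -3.1124, -0.8090)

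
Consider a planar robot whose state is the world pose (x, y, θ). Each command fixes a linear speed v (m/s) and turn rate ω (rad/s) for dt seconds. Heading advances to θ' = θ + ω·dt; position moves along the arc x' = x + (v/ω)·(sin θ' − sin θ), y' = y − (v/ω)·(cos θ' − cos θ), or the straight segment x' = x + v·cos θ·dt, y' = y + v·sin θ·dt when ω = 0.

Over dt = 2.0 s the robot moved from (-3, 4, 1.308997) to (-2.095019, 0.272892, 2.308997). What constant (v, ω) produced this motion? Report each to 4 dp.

Δθ = 2.308997 − 1.308997 = 1.000000
ω = Δθ/dt = 1.000000/2.0 = 0.5000
R = −Δy/(cos θ' − cos θ) = -4.0000
v = R·ω = -4.0000·0.5000 = -2.0000

v = -2.0000, ω = 0.5000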